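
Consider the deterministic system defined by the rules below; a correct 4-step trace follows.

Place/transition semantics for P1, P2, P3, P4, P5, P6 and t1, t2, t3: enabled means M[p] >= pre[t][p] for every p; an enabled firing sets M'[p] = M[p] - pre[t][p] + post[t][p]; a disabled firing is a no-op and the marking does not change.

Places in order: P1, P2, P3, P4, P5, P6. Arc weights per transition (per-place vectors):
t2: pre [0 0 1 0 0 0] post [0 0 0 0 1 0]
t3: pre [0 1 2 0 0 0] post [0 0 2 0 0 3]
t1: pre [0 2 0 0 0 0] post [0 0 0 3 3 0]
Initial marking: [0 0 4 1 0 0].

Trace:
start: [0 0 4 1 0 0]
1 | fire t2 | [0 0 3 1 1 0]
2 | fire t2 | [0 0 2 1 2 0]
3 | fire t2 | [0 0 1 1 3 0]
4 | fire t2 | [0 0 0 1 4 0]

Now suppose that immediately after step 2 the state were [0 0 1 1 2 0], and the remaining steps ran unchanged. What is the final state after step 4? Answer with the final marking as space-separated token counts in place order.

state after step 2 := [0 0 1 1 2 0]
3 | fire t2 | [0 0 0 1 3 0]
4 | fire t2 | [0 0 0 1 3 0]

0 0 0 1 3 0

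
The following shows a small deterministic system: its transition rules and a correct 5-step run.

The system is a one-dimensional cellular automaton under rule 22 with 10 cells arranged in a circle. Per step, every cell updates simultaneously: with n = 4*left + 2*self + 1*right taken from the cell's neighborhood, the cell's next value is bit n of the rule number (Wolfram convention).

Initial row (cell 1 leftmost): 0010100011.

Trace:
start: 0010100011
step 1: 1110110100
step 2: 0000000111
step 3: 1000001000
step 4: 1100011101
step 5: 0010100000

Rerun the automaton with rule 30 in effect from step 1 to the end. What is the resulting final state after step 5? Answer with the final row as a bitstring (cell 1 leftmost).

(re-executing steps 1..5 under rule 30; state before step 1: 0010100011)
step 1: 1110110110
step 2: 1000100100
step 3: 1101111111
step 4: 0001000000
step 5: 0011100000

0011100000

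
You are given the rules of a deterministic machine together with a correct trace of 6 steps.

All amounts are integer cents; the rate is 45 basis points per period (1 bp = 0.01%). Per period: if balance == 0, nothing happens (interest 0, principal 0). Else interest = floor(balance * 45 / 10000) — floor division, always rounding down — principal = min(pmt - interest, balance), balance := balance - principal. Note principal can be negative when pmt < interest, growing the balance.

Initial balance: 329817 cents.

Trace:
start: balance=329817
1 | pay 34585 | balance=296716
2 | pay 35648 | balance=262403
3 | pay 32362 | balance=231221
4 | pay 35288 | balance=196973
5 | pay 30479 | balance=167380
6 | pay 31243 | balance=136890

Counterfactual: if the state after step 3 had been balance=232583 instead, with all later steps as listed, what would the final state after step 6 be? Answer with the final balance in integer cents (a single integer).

state after step 3 := balance=232583
4 | pay 35288 | balance=198341
5 | pay 30479 | balance=168754
6 | pay 31243 | balance=138270

138270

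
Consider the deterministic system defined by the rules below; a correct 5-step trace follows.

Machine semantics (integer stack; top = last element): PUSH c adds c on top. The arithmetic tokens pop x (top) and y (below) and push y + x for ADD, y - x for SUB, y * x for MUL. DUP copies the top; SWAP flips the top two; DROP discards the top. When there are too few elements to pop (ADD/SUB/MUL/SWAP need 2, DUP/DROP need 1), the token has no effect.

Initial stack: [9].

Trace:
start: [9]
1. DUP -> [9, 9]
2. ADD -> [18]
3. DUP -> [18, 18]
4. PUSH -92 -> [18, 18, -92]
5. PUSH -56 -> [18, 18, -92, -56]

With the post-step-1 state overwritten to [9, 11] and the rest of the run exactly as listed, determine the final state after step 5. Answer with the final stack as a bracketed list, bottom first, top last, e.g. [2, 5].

[20, 20, -92, -56]

state after step 1 := [9, 11]
2. ADD -> [20]
3. DUP -> [20, 20]
4. PUSH -92 -> [20, 20, -92]
5. PUSH -56 -> [20, 20, -92, -56]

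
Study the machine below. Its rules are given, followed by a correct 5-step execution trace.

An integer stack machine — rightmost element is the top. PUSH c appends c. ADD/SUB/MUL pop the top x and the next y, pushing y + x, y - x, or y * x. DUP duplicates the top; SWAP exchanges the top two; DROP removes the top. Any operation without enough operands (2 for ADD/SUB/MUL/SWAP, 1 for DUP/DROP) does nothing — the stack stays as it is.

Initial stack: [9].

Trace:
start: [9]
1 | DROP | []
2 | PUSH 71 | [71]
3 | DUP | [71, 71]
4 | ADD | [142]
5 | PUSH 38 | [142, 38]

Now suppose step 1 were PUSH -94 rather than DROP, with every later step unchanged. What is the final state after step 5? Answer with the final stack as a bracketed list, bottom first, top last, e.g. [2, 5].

(re-executing from step 1 with the substitution; state before step 1: [9])
1 | PUSH -94 | [9, -94]
2 | PUSH 71 | [9, -94, 71]
3 | DUP | [9, -94, 71, 71]
4 | ADD | [9, -94, 142]
5 | PUSH 38 | [9, -94, 142, 38]

[9, -94, 142, 38]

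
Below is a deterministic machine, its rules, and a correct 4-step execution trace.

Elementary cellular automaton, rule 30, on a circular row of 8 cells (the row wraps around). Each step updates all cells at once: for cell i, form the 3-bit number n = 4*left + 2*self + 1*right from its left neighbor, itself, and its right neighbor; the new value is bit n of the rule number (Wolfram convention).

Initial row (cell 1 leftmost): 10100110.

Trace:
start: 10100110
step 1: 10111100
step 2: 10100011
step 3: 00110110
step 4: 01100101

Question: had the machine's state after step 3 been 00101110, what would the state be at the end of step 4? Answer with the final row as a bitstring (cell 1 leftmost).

state after step 3 := 00101110
step 4: 01101001

01101001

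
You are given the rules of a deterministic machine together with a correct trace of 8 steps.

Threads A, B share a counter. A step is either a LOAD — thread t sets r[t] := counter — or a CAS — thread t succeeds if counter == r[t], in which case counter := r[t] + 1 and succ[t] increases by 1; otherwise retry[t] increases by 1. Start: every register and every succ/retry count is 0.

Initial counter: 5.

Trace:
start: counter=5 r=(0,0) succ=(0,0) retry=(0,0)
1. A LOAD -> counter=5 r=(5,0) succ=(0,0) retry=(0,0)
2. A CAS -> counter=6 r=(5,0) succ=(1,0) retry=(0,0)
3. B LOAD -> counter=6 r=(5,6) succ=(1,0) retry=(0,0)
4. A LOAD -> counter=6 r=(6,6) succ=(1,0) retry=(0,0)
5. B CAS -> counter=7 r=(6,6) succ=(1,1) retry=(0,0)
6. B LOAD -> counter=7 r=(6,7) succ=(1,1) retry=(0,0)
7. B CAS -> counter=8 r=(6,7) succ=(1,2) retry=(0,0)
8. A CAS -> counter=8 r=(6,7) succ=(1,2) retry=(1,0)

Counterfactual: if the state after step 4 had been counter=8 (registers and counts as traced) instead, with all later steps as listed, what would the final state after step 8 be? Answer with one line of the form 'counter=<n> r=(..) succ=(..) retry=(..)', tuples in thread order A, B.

counter=9 r=(6,8) succ=(1,1) retry=(1,1)

state after step 4 := counter=8 r=(6,6) succ=(1,0) retry=(0,0)
5. B CAS -> counter=8 r=(6,6) succ=(1,0) retry=(0,1)
6. B LOAD -> counter=8 r=(6,8) succ=(1,0) retry=(0,1)
7. B CAS -> counter=9 r=(6,8) succ=(1,1) retry=(0,1)
8. A CAS -> counter=9 r=(6,8) succ=(1,1) retry=(1,1)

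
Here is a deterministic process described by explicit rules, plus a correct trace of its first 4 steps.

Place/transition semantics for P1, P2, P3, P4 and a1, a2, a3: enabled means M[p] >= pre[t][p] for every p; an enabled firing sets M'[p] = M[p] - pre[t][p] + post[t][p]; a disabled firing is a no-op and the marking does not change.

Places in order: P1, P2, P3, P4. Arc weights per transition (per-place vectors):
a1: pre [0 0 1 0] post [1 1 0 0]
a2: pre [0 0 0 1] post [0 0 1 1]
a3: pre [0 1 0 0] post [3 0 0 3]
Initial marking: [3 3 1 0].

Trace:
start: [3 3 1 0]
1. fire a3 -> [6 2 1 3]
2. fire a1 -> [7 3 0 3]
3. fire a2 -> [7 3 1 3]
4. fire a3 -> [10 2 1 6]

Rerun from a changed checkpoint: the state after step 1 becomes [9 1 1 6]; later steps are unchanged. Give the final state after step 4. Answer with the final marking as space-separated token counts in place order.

13 1 1 9

state after step 1 := [9 1 1 6]
2. fire a1 -> [10 2 0 6]
3. fire a2 -> [10 2 1 6]
4. fire a3 -> [13 1 1 9]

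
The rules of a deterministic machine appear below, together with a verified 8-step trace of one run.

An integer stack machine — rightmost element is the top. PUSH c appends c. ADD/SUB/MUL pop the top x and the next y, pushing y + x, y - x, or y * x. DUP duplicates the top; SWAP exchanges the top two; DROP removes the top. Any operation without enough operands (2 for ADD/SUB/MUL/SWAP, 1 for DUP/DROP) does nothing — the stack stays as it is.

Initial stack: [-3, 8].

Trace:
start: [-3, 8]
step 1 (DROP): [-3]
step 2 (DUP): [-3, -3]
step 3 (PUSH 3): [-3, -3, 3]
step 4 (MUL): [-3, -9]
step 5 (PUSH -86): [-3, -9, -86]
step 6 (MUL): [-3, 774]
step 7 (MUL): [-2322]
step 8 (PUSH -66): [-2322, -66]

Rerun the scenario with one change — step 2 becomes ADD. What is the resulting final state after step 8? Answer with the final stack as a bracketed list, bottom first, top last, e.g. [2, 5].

(re-executing from step 2 with the substitution; state before step 2: [-3])
step 2 (ADD): [-3]
step 3 (PUSH 3): [-3, 3]
step 4 (MUL): [-9]
step 5 (PUSH -86): [-9, -86]
step 6 (MUL): [774]
step 7 (MUL): [774]
step 8 (PUSH -66): [774, -66]

[774, -66]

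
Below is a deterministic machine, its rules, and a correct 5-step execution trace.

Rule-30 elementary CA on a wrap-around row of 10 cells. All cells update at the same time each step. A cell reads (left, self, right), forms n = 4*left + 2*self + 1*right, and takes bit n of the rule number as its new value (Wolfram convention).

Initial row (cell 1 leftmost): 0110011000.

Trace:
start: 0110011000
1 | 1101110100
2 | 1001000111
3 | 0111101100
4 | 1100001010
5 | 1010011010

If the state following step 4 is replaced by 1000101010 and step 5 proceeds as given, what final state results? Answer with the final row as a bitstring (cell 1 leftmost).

state after step 4 := 1000101010
5 | 1101101010

1101101010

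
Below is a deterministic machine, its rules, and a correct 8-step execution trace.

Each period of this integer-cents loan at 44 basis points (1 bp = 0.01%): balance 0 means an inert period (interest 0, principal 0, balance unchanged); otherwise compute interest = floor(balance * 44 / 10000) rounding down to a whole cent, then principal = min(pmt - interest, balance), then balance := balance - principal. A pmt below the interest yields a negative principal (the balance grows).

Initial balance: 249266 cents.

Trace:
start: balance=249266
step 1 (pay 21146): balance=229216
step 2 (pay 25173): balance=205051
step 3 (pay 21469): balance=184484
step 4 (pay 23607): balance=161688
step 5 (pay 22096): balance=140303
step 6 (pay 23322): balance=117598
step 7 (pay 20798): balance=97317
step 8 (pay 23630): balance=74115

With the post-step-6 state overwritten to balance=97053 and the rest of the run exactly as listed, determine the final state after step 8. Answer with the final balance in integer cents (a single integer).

53389

state after step 6 := balance=97053
step 7 (pay 20798): balance=76682
step 8 (pay 23630): balance=53389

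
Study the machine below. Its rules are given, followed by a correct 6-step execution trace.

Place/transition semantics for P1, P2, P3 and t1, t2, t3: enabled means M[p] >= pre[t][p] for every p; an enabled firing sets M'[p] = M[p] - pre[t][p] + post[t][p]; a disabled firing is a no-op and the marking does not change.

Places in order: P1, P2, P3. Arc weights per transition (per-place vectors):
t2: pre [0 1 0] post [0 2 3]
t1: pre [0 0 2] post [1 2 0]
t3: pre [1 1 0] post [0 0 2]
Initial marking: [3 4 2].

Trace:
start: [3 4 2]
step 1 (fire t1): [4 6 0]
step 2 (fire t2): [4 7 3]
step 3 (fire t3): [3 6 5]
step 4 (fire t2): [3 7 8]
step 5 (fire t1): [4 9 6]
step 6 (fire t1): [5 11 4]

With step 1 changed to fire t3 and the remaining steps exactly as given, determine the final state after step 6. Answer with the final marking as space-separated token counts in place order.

3 8 8

(re-executing from step 1 with the substitution; state before step 1: [3 4 2])
step 1 (fire t3): [2 3 4]
step 2 (fire t2): [2 4 7]
step 3 (fire t3): [1 3 9]
step 4 (fire t2): [1 4 12]
step 5 (fire t1): [2 6 10]
step 6 (fire t1): [3 8 8]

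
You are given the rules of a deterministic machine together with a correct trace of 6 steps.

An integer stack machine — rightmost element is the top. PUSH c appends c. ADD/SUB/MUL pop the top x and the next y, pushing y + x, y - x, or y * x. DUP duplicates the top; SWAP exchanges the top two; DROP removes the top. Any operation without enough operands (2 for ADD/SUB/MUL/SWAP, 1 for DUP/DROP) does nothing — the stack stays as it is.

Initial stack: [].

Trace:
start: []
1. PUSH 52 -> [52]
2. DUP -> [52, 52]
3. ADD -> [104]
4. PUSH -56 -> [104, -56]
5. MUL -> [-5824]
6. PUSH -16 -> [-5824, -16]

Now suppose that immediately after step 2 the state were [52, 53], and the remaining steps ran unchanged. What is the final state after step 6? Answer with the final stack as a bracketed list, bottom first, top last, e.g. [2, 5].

[-5880, -16]

state after step 2 := [52, 53]
3. ADD -> [105]
4. PUSH -56 -> [105, -56]
5. MUL -> [-5880]
6. PUSH -16 -> [-5880, -16]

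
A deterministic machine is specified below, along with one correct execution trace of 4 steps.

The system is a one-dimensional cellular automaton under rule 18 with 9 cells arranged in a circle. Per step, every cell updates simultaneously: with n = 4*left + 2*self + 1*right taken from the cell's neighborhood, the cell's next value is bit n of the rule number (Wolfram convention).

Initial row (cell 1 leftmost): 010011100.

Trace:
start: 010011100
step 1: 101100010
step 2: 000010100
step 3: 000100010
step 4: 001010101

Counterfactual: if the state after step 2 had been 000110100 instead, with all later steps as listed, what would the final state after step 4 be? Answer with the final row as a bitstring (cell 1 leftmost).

010100101

state after step 2 := 000110100
step 3: 001000010
step 4: 010100101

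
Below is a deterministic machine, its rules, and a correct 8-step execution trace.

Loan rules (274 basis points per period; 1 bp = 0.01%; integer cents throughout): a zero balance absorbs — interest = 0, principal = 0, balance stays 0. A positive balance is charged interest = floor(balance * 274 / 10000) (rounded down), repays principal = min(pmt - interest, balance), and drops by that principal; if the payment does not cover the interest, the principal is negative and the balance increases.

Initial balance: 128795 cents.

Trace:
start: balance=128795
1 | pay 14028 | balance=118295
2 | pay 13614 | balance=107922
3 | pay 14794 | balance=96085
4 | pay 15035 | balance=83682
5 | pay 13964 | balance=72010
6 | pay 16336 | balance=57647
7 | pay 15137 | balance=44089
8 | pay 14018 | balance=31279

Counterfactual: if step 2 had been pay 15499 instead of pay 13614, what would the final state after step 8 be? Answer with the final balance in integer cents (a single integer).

29061

(re-executing from step 2 with the substitution; state before step 2: balance=118295)
2 | pay 15499 | balance=106037
3 | pay 14794 | balance=94148
4 | pay 15035 | balance=81692
5 | pay 13964 | balance=69966
6 | pay 16336 | balance=55547
7 | pay 15137 | balance=41931
8 | pay 14018 | balance=29061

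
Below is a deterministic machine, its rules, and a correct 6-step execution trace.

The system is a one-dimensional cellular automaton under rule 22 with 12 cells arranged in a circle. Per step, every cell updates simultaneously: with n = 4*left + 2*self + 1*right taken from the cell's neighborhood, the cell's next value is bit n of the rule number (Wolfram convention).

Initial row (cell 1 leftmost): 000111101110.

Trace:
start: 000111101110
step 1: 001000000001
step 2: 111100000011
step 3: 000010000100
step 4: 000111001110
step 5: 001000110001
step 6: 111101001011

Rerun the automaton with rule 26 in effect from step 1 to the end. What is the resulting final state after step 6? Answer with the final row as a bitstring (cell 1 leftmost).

011001101101

(re-executing steps 1..6 under rule 26; state before step 1: 000111101110)
step 1: 001100001001
step 2: 111010010110
step 3: 100001100100
step 4: 010011011011
step 5: 001110010010
step 6: 011001101101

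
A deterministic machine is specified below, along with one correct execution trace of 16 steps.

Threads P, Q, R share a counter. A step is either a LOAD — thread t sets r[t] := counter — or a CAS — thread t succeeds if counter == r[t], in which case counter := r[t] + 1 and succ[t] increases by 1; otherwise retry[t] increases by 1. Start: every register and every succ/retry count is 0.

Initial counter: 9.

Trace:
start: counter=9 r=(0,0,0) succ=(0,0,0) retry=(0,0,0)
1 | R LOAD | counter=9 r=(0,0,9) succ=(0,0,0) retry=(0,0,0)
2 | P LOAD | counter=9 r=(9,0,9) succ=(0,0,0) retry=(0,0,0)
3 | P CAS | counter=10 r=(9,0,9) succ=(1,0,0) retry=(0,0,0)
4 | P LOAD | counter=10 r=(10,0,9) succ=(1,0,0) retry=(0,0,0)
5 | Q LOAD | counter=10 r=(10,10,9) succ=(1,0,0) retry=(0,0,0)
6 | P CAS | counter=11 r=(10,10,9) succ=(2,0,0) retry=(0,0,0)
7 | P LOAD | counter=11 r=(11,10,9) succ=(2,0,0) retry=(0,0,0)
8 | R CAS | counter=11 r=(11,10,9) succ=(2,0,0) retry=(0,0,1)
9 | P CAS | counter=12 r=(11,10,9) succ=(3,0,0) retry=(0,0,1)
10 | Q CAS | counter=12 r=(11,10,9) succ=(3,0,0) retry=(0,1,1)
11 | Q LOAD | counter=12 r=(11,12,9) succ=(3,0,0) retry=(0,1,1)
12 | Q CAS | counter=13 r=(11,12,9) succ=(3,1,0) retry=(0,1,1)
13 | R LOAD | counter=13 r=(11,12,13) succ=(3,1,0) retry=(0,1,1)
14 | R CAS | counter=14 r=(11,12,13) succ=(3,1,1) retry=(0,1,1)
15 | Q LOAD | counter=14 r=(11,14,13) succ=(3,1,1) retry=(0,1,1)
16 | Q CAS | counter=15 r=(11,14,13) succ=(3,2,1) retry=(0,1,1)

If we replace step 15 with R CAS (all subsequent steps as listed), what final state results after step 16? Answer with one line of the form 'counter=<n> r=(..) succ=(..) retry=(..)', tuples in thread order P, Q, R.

(re-executing from step 15 with the substitution; state before step 15: counter=14 r=(11,12,13) succ=(3,1,1) retry=(0,1,1))
15 | R CAS | counter=14 r=(11,12,13) succ=(3,1,1) retry=(0,1,2)
16 | Q CAS | counter=14 r=(11,12,13) succ=(3,1,1) retry=(0,2,2)

counter=14 r=(11,12,13) succ=(3,1,1) retry=(0,2,2)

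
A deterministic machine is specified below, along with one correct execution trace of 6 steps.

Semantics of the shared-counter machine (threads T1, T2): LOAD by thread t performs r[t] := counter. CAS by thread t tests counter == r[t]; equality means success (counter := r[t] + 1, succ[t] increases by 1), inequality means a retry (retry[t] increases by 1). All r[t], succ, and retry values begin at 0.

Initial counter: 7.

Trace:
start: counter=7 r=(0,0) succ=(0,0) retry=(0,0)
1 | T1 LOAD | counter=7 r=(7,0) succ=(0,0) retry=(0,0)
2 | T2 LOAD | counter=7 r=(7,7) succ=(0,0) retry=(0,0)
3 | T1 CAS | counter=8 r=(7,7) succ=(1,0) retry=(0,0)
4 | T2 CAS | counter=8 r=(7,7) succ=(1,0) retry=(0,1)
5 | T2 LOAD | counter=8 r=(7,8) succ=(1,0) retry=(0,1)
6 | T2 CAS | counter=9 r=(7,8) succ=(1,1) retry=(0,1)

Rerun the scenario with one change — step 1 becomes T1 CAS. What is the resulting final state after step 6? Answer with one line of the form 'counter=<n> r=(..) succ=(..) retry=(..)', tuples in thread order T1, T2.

counter=9 r=(0,8) succ=(0,2) retry=(2,0)

(re-executing from step 1 with the substitution; state before step 1: counter=7 r=(0,0) succ=(0,0) retry=(0,0))
1 | T1 CAS | counter=7 r=(0,0) succ=(0,0) retry=(1,0)
2 | T2 LOAD | counter=7 r=(0,7) succ=(0,0) retry=(1,0)
3 | T1 CAS | counter=7 r=(0,7) succ=(0,0) retry=(2,0)
4 | T2 CAS | counter=8 r=(0,7) succ=(0,1) retry=(2,0)
5 | T2 LOAD | counter=8 r=(0,8) succ=(0,1) retry=(2,0)
6 | T2 CAS | counter=9 r=(0,8) succ=(0,2) retry=(2,0)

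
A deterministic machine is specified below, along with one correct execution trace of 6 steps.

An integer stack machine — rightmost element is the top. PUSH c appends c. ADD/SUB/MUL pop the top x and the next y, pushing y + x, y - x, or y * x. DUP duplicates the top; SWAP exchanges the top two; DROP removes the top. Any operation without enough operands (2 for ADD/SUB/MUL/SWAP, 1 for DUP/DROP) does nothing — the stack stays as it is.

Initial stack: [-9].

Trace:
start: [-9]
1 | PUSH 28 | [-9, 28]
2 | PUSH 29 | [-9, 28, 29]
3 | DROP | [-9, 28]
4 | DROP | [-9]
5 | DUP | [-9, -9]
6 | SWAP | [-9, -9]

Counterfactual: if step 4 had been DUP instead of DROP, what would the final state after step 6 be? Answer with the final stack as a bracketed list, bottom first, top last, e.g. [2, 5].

[-9, 28, 28, 28]

(re-executing from step 4 with the substitution; state before step 4: [-9, 28])
4 | DUP | [-9, 28, 28]
5 | DUP | [-9, 28, 28, 28]
6 | SWAP | [-9, 28, 28, 28]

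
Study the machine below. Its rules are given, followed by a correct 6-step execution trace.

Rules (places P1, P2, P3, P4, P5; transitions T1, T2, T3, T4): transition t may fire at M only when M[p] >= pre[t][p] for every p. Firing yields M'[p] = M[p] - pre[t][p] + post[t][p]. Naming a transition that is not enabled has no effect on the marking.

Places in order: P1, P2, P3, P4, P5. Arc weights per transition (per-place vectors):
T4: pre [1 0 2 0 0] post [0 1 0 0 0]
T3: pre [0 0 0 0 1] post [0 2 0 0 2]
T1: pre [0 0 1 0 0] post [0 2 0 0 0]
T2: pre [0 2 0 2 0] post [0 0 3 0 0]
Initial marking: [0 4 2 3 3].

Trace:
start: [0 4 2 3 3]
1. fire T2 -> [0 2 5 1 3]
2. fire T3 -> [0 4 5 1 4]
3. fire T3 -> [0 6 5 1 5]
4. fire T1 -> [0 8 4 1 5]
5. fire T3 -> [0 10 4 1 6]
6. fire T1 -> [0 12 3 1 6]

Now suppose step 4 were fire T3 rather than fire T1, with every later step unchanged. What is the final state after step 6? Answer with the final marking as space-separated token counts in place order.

(re-executing from step 4 with the substitution; state before step 4: [0 6 5 1 5])
4. fire T3 -> [0 8 5 1 6]
5. fire T3 -> [0 10 5 1 7]
6. fire T1 -> [0 12 4 1 7]

0 12 4 1 7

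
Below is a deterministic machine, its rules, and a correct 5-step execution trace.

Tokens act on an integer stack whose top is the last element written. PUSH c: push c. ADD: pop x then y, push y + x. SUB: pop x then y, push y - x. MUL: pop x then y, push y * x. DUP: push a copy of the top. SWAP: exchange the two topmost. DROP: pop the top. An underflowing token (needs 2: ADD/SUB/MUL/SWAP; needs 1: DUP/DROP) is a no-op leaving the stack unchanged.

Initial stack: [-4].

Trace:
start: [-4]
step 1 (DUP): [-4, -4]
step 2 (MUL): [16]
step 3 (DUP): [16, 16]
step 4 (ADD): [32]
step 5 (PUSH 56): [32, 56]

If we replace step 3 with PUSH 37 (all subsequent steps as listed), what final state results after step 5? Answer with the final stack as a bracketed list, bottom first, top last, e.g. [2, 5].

[53, 56]

(re-executing from step 3 with the substitution; state before step 3: [16])
step 3 (PUSH 37): [16, 37]
step 4 (ADD): [53]
step 5 (PUSH 56): [53, 56]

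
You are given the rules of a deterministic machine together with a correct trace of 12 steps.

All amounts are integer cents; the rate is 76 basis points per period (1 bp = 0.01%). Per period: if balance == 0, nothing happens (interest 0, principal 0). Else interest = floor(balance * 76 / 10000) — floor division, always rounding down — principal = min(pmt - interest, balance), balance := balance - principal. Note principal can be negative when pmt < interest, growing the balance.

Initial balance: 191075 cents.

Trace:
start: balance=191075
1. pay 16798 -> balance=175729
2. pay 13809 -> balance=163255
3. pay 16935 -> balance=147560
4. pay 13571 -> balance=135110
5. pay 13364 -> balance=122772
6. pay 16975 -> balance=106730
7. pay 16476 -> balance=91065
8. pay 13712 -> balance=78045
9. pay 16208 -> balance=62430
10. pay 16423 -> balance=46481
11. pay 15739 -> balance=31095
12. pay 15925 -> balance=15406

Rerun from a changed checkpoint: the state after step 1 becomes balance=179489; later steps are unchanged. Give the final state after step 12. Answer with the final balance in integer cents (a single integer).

state after step 1 := balance=179489
2. pay 13809 -> balance=167044
3. pay 16935 -> balance=151378
4. pay 13571 -> balance=138957
5. pay 13364 -> balance=126649
6. pay 16975 -> balance=110636
7. pay 16476 -> balance=95000
8. pay 13712 -> balance=82010
9. pay 16208 -> balance=66425
10. pay 16423 -> balance=50506
11. pay 15739 -> balance=35150
12. pay 15925 -> balance=19492

19492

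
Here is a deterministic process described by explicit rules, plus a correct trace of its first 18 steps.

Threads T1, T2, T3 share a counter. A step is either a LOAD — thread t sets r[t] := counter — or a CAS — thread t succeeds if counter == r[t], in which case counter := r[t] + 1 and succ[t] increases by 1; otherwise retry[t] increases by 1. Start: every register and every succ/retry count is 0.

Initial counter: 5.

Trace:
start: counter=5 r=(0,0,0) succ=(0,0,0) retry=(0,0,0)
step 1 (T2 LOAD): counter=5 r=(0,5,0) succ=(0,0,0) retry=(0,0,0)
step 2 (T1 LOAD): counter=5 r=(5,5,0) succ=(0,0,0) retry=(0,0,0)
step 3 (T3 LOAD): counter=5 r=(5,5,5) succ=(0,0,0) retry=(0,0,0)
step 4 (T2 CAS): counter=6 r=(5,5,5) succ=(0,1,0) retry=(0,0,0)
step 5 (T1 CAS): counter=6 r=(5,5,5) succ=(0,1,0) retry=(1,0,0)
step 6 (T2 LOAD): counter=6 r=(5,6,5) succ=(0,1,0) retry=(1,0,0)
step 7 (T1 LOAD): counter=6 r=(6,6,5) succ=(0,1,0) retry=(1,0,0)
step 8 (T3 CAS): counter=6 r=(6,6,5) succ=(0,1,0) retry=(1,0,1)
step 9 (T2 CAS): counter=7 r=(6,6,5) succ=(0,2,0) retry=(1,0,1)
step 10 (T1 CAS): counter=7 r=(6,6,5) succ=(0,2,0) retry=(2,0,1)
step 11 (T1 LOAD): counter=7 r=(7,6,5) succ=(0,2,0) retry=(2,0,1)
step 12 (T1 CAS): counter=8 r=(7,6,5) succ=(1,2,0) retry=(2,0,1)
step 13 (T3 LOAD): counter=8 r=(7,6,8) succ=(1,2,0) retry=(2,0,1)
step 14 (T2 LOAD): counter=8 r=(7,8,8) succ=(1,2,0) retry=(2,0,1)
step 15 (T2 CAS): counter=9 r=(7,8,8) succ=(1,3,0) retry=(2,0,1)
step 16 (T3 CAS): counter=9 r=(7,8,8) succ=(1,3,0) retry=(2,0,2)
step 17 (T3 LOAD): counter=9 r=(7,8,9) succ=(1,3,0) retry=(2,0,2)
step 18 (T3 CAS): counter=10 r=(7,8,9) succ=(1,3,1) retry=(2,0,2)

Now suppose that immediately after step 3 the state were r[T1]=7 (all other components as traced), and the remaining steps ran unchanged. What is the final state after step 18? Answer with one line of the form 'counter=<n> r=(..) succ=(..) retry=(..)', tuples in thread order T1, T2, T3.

state after step 3 := counter=5 r=(7,5,5) succ=(0,0,0) retry=(0,0,0)
step 4 (T2 CAS): counter=6 r=(7,5,5) succ=(0,1,0) retry=(0,0,0)
step 5 (T1 CAS): counter=6 r=(7,5,5) succ=(0,1,0) retry=(1,0,0)
step 6 (T2 LOAD): counter=6 r=(7,6,5) succ=(0,1,0) retry=(1,0,0)
step 7 (T1 LOAD): counter=6 r=(6,6,5) succ=(0,1,0) retry=(1,0,0)
step 8 (T3 CAS): counter=6 r=(6,6,5) succ=(0,1,0) retry=(1,0,1)
step 9 (T2 CAS): counter=7 r=(6,6,5) succ=(0,2,0) retry=(1,0,1)
step 10 (T1 CAS): counter=7 r=(6,6,5) succ=(0,2,0) retry=(2,0,1)
step 11 (T1 LOAD): counter=7 r=(7,6,5) succ=(0,2,0) retry=(2,0,1)
step 12 (T1 CAS): counter=8 r=(7,6,5) succ=(1,2,0) retry=(2,0,1)
step 13 (T3 LOAD): counter=8 r=(7,6,8) succ=(1,2,0) retry=(2,0,1)
step 14 (T2 LOAD): counter=8 r=(7,8,8) succ=(1,2,0) retry=(2,0,1)
step 15 (T2 CAS): counter=9 r=(7,8,8) succ=(1,3,0) retry=(2,0,1)
step 16 (T3 CAS): counter=9 r=(7,8,8) succ=(1,3,0) retry=(2,0,2)
step 17 (T3 LOAD): counter=9 r=(7,8,9) succ=(1,3,0) retry=(2,0,2)
step 18 (T3 CAS): counter=10 r=(7,8,9) succ=(1,3,1) retry=(2,0,2)

counter=10 r=(7,8,9) succ=(1,3,1) retry=(2,0,2)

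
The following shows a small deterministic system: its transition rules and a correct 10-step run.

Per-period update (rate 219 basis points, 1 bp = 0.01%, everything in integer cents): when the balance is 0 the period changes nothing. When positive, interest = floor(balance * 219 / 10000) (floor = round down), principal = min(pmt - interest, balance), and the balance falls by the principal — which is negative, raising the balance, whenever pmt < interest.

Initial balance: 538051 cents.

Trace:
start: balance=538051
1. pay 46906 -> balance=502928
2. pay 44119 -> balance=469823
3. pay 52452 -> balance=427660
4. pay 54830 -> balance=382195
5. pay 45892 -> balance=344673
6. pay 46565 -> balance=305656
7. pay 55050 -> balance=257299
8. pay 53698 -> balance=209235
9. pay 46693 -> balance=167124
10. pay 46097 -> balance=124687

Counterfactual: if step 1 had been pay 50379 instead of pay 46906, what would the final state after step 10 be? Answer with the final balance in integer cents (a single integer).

120466

(re-executing from step 1 with the substitution; state before step 1: balance=538051)
1. pay 50379 -> balance=499455
2. pay 44119 -> balance=466274
3. pay 52452 -> balance=424033
4. pay 54830 -> balance=378489
5. pay 45892 -> balance=340885
6. pay 46565 -> balance=301785
7. pay 55050 -> balance=253344
8. pay 53698 -> balance=205194
9. pay 46693 -> balance=162994
10. pay 46097 -> balance=120466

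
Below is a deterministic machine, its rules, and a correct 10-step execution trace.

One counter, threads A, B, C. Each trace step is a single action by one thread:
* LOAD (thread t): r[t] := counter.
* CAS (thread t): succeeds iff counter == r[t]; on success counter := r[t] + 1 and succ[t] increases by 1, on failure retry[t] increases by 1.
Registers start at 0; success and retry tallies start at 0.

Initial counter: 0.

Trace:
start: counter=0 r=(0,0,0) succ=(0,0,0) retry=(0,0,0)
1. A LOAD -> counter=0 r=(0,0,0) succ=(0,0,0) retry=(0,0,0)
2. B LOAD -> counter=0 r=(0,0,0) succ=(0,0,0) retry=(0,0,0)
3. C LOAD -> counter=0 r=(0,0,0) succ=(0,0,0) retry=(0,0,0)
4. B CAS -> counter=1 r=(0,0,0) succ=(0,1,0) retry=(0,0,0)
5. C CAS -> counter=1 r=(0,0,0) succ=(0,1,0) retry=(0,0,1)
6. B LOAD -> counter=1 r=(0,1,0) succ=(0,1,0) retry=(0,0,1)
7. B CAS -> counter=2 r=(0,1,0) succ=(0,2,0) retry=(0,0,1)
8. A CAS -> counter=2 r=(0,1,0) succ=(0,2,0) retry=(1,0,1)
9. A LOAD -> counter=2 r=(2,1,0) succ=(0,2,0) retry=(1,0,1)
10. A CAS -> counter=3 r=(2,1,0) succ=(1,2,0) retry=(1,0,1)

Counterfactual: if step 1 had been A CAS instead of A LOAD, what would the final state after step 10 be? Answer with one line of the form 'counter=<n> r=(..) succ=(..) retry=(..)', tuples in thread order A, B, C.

(re-executing from step 1 with the substitution; state before step 1: counter=0 r=(0,0,0) succ=(0,0,0) retry=(0,0,0))
1. A CAS -> counter=1 r=(0,0,0) succ=(1,0,0) retry=(0,0,0)
2. B LOAD -> counter=1 r=(0,1,0) succ=(1,0,0) retry=(0,0,0)
3. C LOAD -> counter=1 r=(0,1,1) succ=(1,0,0) retry=(0,0,0)
4. B CAS -> counter=2 r=(0,1,1) succ=(1,1,0) retry=(0,0,0)
5. C CAS -> counter=2 r=(0,1,1) succ=(1,1,0) retry=(0,0,1)
6. B LOAD -> counter=2 r=(0,2,1) succ=(1,1,0) retry=(0,0,1)
7. B CAS -> counter=3 r=(0,2,1) succ=(1,2,0) retry=(0,0,1)
8. A CAS -> counter=3 r=(0,2,1) succ=(1,2,0) retry=(1,0,1)
9. A LOAD -> counter=3 r=(3,2,1) succ=(1,2,0) retry=(1,0,1)
10. A CAS -> counter=4 r=(3,2,1) succ=(2,2,0) retry=(1,0,1)

counter=4 r=(3,2,1) succ=(2,2,0) retry=(1,0,1)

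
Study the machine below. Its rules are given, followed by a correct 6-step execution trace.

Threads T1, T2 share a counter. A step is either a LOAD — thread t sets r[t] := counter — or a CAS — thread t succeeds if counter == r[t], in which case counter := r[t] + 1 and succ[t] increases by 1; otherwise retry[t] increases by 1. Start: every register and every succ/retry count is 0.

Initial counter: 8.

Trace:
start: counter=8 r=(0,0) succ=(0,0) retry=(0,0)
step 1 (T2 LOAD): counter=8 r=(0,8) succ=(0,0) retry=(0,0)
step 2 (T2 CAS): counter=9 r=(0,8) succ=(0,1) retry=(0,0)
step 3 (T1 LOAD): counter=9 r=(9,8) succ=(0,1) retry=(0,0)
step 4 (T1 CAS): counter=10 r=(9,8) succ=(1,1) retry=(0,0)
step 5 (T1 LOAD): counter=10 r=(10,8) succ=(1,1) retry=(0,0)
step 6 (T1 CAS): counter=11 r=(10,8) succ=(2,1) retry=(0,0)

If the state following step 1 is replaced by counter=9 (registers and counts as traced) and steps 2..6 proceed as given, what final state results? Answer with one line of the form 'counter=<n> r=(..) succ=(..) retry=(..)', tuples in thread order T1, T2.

counter=11 r=(10,8) succ=(2,0) retry=(0,1)

state after step 1 := counter=9 r=(0,8) succ=(0,0) retry=(0,0)
step 2 (T2 CAS): counter=9 r=(0,8) succ=(0,0) retry=(0,1)
step 3 (T1 LOAD): counter=9 r=(9,8) succ=(0,0) retry=(0,1)
step 4 (T1 CAS): counter=10 r=(9,8) succ=(1,0) retry=(0,1)
step 5 (T1 LOAD): counter=10 r=(10,8) succ=(1,0) retry=(0,1)
step 6 (T1 CAS): counter=11 r=(10,8) succ=(2,0) retry=(0,1)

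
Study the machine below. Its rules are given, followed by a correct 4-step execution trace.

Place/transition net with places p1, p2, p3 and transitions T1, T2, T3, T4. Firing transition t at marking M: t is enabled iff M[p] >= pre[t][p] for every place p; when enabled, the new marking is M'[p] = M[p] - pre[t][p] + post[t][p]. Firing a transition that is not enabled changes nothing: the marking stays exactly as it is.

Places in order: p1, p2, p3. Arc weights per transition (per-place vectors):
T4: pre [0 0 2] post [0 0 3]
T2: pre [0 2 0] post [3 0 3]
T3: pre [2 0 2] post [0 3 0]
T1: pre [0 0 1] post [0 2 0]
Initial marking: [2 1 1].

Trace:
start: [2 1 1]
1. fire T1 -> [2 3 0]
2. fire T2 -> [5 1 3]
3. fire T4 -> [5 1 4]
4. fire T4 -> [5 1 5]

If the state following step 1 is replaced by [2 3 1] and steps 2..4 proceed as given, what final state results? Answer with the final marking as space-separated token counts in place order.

5 1 6

state after step 1 := [2 3 1]
2. fire T2 -> [5 1 4]
3. fire T4 -> [5 1 5]
4. fire T4 -> [5 1 6]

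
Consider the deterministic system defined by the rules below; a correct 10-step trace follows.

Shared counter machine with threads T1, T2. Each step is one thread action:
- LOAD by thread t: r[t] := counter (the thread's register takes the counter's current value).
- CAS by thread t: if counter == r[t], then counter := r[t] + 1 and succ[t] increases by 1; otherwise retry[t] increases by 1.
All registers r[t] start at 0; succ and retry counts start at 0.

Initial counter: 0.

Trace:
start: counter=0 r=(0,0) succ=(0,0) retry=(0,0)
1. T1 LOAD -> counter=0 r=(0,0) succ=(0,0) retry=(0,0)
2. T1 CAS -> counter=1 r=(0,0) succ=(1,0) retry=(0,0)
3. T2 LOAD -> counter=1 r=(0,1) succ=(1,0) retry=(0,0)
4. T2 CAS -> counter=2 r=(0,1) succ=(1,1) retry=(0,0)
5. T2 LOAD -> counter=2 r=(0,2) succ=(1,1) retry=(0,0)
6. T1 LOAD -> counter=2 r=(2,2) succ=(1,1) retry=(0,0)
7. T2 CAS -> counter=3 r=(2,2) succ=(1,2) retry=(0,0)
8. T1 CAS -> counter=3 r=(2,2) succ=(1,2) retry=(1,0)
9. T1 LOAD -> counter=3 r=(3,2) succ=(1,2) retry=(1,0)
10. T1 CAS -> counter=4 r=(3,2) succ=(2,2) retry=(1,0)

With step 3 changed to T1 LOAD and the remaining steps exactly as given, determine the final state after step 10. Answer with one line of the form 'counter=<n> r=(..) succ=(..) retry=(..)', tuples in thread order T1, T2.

counter=3 r=(2,1) succ=(2,1) retry=(1,1)

(re-executing from step 3 with the substitution; state before step 3: counter=1 r=(0,0) succ=(1,0) retry=(0,0))
3. T1 LOAD -> counter=1 r=(1,0) succ=(1,0) retry=(0,0)
4. T2 CAS -> counter=1 r=(1,0) succ=(1,0) retry=(0,1)
5. T2 LOAD -> counter=1 r=(1,1) succ=(1,0) retry=(0,1)
6. T1 LOAD -> counter=1 r=(1,1) succ=(1,0) retry=(0,1)
7. T2 CAS -> counter=2 r=(1,1) succ=(1,1) retry=(0,1)
8. T1 CAS -> counter=2 r=(1,1) succ=(1,1) retry=(1,1)
9. T1 LOAD -> counter=2 r=(2,1) succ=(1,1) retry=(1,1)
10. T1 CAS -> counter=3 r=(2,1) succ=(2,1) retry=(1,1)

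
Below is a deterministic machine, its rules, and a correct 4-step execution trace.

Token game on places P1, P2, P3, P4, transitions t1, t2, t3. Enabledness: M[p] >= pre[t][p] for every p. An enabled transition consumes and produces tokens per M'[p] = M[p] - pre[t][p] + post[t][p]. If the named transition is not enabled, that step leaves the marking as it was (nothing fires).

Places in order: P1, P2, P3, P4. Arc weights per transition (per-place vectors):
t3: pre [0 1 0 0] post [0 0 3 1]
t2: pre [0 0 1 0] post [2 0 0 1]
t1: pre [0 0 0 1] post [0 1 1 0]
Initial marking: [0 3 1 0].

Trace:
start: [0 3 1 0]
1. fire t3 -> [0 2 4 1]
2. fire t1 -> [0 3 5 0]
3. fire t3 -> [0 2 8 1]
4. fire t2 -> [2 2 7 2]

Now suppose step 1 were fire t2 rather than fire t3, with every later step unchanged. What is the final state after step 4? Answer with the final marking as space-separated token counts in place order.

(re-executing from step 1 with the substitution; state before step 1: [0 3 1 0])
1. fire t2 -> [2 3 0 1]
2. fire t1 -> [2 4 1 0]
3. fire t3 -> [2 3 4 1]
4. fire t2 -> [4 3 3 2]

4 3 3 2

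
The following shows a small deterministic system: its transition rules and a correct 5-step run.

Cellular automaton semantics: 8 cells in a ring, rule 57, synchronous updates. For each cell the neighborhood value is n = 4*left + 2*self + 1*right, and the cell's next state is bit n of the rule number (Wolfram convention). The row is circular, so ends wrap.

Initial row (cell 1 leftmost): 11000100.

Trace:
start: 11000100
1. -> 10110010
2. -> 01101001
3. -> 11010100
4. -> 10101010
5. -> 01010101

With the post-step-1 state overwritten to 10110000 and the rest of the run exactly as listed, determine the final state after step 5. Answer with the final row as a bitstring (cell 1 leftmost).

01101010

state after step 1 := 10110000
2. -> 01101110
3. -> 01011001
4. -> 10110100
5. -> 01101010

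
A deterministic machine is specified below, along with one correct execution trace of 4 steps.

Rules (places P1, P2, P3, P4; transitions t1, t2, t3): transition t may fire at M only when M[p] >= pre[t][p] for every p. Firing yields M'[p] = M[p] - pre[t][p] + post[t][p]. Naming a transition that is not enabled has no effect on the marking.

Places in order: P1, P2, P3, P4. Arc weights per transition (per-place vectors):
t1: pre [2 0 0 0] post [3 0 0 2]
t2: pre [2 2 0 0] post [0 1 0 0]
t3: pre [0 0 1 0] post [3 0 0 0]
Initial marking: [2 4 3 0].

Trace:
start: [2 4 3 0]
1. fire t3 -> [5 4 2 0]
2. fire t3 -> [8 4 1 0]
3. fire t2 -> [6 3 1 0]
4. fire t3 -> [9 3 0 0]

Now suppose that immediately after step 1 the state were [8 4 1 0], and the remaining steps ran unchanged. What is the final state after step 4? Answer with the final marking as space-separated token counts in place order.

state after step 1 := [8 4 1 0]
2. fire t3 -> [11 4 0 0]
3. fire t2 -> [9 3 0 0]
4. fire t3 -> [9 3 0 0]

9 3 0 0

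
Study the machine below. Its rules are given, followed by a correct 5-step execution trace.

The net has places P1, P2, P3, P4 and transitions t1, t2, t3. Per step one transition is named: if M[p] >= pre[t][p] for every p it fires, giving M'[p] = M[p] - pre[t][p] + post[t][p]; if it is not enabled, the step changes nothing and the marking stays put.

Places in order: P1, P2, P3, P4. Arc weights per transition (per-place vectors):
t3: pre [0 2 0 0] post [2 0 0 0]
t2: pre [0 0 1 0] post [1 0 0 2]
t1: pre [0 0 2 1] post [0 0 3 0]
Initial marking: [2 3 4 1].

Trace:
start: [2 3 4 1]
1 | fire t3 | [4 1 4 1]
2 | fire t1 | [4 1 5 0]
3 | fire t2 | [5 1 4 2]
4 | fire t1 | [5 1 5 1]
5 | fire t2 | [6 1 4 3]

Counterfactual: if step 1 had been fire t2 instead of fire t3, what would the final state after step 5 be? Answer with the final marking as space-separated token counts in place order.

5 3 3 5

(re-executing from step 1 with the substitution; state before step 1: [2 3 4 1])
1 | fire t2 | [3 3 3 3]
2 | fire t1 | [3 3 4 2]
3 | fire t2 | [4 3 3 4]
4 | fire t1 | [4 3 4 3]
5 | fire t2 | [5 3 3 5]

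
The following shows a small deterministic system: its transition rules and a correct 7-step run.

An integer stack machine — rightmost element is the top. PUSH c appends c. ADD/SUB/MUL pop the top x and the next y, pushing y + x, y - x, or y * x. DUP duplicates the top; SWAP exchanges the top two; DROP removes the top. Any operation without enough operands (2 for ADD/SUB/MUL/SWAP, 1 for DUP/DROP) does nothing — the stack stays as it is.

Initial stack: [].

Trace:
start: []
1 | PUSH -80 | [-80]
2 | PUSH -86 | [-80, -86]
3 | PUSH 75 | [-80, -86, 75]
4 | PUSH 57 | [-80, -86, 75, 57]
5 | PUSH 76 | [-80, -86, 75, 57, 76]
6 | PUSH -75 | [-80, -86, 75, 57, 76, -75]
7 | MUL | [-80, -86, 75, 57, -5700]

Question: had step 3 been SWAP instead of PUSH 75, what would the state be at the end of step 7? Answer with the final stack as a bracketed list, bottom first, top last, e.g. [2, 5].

(re-executing from step 3 with the substitution; state before step 3: [-80, -86])
3 | SWAP | [-86, -80]
4 | PUSH 57 | [-86, -80, 57]
5 | PUSH 76 | [-86, -80, 57, 76]
6 | PUSH -75 | [-86, -80, 57, 76, -75]
7 | MUL | [-86, -80, 57, -5700]

[-86, -80, 57, -5700]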